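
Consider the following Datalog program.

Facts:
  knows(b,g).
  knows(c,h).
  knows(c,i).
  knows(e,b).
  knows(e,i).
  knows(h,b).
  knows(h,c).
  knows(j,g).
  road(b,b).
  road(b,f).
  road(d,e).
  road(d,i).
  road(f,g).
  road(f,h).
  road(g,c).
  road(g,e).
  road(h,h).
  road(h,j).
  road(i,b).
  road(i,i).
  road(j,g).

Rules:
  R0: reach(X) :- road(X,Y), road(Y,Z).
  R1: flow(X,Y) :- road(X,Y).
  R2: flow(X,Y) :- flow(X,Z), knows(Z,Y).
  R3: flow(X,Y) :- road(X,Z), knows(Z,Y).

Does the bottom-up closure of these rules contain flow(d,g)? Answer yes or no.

yes

round 1: derive flow(b,b) via R1 from road(b,b)
round 1: derive flow(b,f) via R1 from road(b,f)
round 1: derive flow(d,e) via R1 from road(d,e)
round 1: derive flow(d,i) via R1 from road(d,i)
round 1: derive flow(f,g) via R1 from road(f,g)
round 1: derive flow(f,h) via R1 from road(f,h)
round 1: derive flow(g,c) via R1 from road(g,c)
round 1: derive flow(g,e) via R1 from road(g,e)
round 1: derive flow(h,h) via R1 from road(h,h)
round 1: derive flow(h,j) via R1 from road(h,j)
round 1: derive flow(i,b) via R1 from road(i,b)
round 1: derive flow(i,i) via R1 from road(i,i)
round 1: derive flow(j,g) via R1 from road(j,g)
round 1: derive flow(b,g) via R3 from road(b,b), knows(b,g)
round 1: derive flow(d,b) via R3 from road(d,e), knows(e,b)
round 1: derive flow(f,b) via R3 from road(f,h), knows(h,b)
round 1: derive flow(f,c) via R3 from road(f,h), knows(h,c)
round 1: derive flow(g,b) via R3 from road(g,e), knows(e,b)
round 1: derive flow(g,h) via R3 from road(g,c), knows(c,h)
round 1: derive flow(g,i) via R3 from road(g,c), knows(c,i)
round 1: derive flow(h,b) via R3 from road(h,h), knows(h,b)
round 1: derive flow(h,c) via R3 from road(h,h), knows(h,c)
round 1: derive flow(h,g) via R3 from road(h,j), knows(j,g)
round 1: derive flow(i,g) via R3 from road(i,b), knows(b,g)
round 2: derive flow(d,g) via R2 from flow(d,b), knows(b,g)
round 2: derive flow(f,i) via R2 from flow(f,c), knows(c,i)
round 2: derive flow(g,g) via R2 from flow(g,b), knows(b,g)
round 2: derive flow(h,i) via R2 from flow(h,c), knows(c,i)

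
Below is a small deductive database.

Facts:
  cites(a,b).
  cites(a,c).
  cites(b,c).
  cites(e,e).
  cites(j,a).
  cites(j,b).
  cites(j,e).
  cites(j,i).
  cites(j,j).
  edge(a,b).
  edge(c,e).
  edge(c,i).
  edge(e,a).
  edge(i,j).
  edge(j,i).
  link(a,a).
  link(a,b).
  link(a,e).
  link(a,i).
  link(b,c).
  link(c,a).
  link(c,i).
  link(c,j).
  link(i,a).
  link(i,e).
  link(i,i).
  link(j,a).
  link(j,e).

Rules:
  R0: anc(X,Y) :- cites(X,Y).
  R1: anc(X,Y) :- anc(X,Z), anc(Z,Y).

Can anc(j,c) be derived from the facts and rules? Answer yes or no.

round 1: derive anc(a,b) via R0 from cites(a,b)
round 1: derive anc(a,c) via R0 from cites(a,c)
round 1: derive anc(b,c) via R0 from cites(b,c)
round 1: derive anc(e,e) via R0 from cites(e,e)
round 1: derive anc(j,a) via R0 from cites(j,a)
round 1: derive anc(j,b) via R0 from cites(j,b)
round 1: derive anc(j,e) via R0 from cites(j,e)
round 1: derive anc(j,i) via R0 from cites(j,i)
round 1: derive anc(j,j) via R0 from cites(j,j)
round 2: derive anc(j,c) via R1 from anc(j,a), anc(a,c)

yes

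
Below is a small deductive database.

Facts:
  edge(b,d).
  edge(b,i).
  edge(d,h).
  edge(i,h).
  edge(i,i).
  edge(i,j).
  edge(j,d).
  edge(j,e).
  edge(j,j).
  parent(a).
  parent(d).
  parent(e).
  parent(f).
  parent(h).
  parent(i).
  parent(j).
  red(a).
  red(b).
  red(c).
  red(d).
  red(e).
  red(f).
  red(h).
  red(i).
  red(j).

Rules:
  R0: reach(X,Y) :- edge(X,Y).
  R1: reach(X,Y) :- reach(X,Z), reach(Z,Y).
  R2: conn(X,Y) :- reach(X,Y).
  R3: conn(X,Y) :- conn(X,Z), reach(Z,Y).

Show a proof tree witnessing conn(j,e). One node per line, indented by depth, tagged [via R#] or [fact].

round 1: derive reach(b,d) via R0 from edge(b,d)
round 1: derive reach(b,i) via R0 from edge(b,i)
round 1: derive reach(d,h) via R0 from edge(d,h)
round 1: derive reach(i,h) via R0 from edge(i,h)
round 1: derive reach(i,i) via R0 from edge(i,i)
round 1: derive reach(i,j) via R0 from edge(i,j)
round 1: derive reach(j,d) via R0 from edge(j,d)
round 1: derive reach(j,e) via R0 from edge(j,e)
round 1: derive reach(j,j) via R0 from edge(j,j)
round 2: derive reach(b,h) via R1 from reach(b,d), reach(d,h)
round 2: derive reach(b,j) via R1 from reach(b,i), reach(i,j)
round 2: derive reach(i,d) via R1 from reach(i,j), reach(j,d)
round 2: derive reach(i,e) via R1 from reach(i,j), reach(j,e)
round 2: derive reach(j,h) via R1 from reach(j,d), reach(d,h)
round 2: derive conn(b,d) via R2 from reach(b,d)
round 2: derive conn(b,i) via R2 from reach(b,i)
round 2: derive conn(d,h) via R2 from reach(d,h)
round 2: derive conn(i,h) via R2 from reach(i,h)
round 2: derive conn(i,i) via R2 from reach(i,i)
round 2: derive conn(i,j) via R2 from reach(i,j)
round 2: derive conn(j,d) via R2 from reach(j,d)
round 2: derive conn(j,e) via R2 from reach(j,e)
round 2: derive conn(j,j) via R2 from reach(j,j)
round 3: derive reach(b,e) via R1 from reach(b,i), reach(i,e)
round 3: derive conn(b,h) via R2 from reach(b,h)
round 3: derive conn(b,j) via R2 from reach(b,j)
round 3: derive conn(i,d) via R2 from reach(i,d)
round 3: derive conn(i,e) via R2 from reach(i,e)
round 3: derive conn(j,h) via R2 from reach(j,h)
round 3: derive conn(b,e) via R3 from conn(b,i), reach(i,e)

conn(j,e)  [via R2]
  reach(j,e)  [via R0]
    edge(j,e)  [fact]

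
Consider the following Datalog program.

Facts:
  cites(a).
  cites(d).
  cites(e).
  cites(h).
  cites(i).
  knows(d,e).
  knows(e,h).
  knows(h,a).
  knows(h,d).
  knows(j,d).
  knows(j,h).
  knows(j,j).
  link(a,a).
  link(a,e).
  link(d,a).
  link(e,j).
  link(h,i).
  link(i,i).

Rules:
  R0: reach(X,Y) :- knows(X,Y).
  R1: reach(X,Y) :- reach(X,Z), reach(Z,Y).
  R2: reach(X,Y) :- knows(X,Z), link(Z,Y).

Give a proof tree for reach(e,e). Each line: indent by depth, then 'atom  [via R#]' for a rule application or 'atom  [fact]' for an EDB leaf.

reach(e,e)  [via R1]
  reach(e,h)  [via R0]
    knows(e,h)  [fact]
  reach(h,e)  [via R2]
    knows(h,a)  [fact]
    link(a,e)  [fact]

round 1: derive reach(d,e) via R0 from knows(d,e)
round 1: derive reach(e,h) via R0 from knows(e,h)
round 1: derive reach(h,a) via R0 from knows(h,a)
round 1: derive reach(h,d) via R0 from knows(h,d)
round 1: derive reach(j,d) via R0 from knows(j,d)
round 1: derive reach(j,h) via R0 from knows(j,h)
round 1: derive reach(j,j) via R0 from knows(j,j)
round 1: derive reach(d,j) via R2 from knows(d,e), link(e,j)
round 1: derive reach(e,i) via R2 from knows(e,h), link(h,i)
round 1: derive reach(h,e) via R2 from knows(h,a), link(a,e)
round 1: derive reach(j,a) via R2 from knows(j,d), link(d,a)
round 1: derive reach(j,i) via R2 from knows(j,h), link(h,i)
round 2: derive reach(d,a) via R1 from reach(d,j), reach(j,a)
round 2: derive reach(d,d) via R1 from reach(d,j), reach(j,d)
round 2: derive reach(d,h) via R1 from reach(d,e), reach(e,h)
round 2: derive reach(d,i) via R1 from reach(d,e), reach(e,i)
round 2: derive reach(e,a) via R1 from reach(e,h), reach(h,a)
round 2: derive reach(e,d) via R1 from reach(e,h), reach(h,d)
round 2: derive reach(e,e) via R1 from reach(e,h), reach(h,e)
round 2: derive reach(h,h) via R1 from reach(h,e), reach(e,h)
round 2: derive reach(h,i) via R1 from reach(h,e), reach(e,i)
round 2: derive reach(h,j) via R1 from reach(h,d), reach(d,j)
round 2: derive reach(j,e) via R1 from reach(j,d), reach(d,e)
round 3: derive reach(e,j) via R1 from reach(e,d), reach(d,j)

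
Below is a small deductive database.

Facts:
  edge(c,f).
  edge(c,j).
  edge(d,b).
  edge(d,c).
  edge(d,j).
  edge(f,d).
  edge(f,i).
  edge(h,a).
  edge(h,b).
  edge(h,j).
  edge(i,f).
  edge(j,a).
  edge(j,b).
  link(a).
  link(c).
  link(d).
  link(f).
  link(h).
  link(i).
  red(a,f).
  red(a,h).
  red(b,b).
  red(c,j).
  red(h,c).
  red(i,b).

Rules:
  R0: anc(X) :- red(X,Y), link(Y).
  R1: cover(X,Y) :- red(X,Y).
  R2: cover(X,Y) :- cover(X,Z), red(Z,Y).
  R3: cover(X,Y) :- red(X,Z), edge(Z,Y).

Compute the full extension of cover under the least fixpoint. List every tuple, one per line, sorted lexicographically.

round 1: derive cover(a,f) via R1 from red(a,f)
round 1: derive cover(a,h) via R1 from red(a,h)
round 1: derive cover(b,b) via R1 from red(b,b)
round 1: derive cover(c,j) via R1 from red(c,j)
round 1: derive cover(h,c) via R1 from red(h,c)
round 1: derive cover(i,b) via R1 from red(i,b)
round 1: derive cover(a,a) via R3 from red(a,h), edge(h,a)
round 1: derive cover(a,b) via R3 from red(a,h), edge(h,b)
round 1: derive cover(a,d) via R3 from red(a,f), edge(f,d)
round 1: derive cover(a,i) via R3 from red(a,f), edge(f,i)
round 1: derive cover(a,j) via R3 from red(a,h), edge(h,j)
round 1: derive cover(c,a) via R3 from red(c,j), edge(j,a)
round 1: derive cover(c,b) via R3 from red(c,j), edge(j,b)
round 1: derive cover(h,f) via R3 from red(h,c), edge(c,f)
round 1: derive cover(h,j) via R3 from red(h,c), edge(c,j)
round 2: derive cover(a,c) via R2 from cover(a,h), red(h,c)
round 2: derive cover(c,f) via R2 from cover(c,a), red(a,f)
round 2: derive cover(c,h) via R2 from cover(c,a), red(a,h)
round 3: derive cover(c,c) via R2 from cover(c,h), red(h,c)

cover(a,a)
cover(a,b)
cover(a,c)
cover(a,d)
cover(a,f)
cover(a,h)
cover(a,i)
cover(a,j)
cover(b,b)
cover(c,a)
cover(c,b)
cover(c,c)
cover(c,f)
cover(c,h)
cover(c,j)
cover(h,c)
cover(h,f)
cover(h,j)
cover(i,b)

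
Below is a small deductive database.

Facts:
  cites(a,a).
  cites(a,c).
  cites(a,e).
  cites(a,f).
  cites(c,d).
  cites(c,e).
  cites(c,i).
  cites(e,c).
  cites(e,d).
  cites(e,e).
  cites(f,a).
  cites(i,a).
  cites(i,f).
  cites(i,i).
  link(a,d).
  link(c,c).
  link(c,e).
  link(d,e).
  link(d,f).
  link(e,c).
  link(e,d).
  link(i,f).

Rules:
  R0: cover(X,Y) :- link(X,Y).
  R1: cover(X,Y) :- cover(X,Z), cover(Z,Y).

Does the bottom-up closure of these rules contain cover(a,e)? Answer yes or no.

round 1: derive cover(a,d) via R0 from link(a,d)
round 1: derive cover(c,c) via R0 from link(c,c)
round 1: derive cover(c,e) via R0 from link(c,e)
round 1: derive cover(d,e) via R0 from link(d,e)
round 1: derive cover(d,f) via R0 from link(d,f)
round 1: derive cover(e,c) via R0 from link(e,c)
round 1: derive cover(e,d) via R0 from link(e,d)
round 1: derive cover(i,f) via R0 from link(i,f)
round 2: derive cover(a,e) via R1 from cover(a,d), cover(d,e)
round 2: derive cover(a,f) via R1 from cover(a,d), cover(d,f)
round 2: derive cover(c,d) via R1 from cover(c,e), cover(e,d)
round 2: derive cover(d,c) via R1 from cover(d,e), cover(e,c)
round 2: derive cover(d,d) via R1 from cover(d,e), cover(e,d)
round 2: derive cover(e,e) via R1 from cover(e,c), cover(c,e)
round 2: derive cover(e,f) via R1 from cover(e,d), cover(d,f)
round 3: derive cover(a,c) via R1 from cover(a,d), cover(d,c)
round 3: derive cover(c,f) via R1 from cover(c,d), cover(d,f)

yes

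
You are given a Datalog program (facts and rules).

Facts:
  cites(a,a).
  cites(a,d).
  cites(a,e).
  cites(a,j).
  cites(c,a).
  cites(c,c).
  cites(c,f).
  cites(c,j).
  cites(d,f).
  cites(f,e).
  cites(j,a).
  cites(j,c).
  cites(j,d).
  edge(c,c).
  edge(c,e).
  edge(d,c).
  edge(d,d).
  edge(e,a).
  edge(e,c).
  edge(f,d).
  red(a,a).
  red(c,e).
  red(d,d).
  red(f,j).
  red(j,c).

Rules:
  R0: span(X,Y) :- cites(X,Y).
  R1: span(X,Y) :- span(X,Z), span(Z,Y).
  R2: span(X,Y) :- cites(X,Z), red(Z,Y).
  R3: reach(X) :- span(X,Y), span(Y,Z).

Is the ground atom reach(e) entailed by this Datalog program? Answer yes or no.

round 1: derive span(a,a) via R0 from cites(a,a)
round 1: derive span(a,d) via R0 from cites(a,d)
round 1: derive span(a,e) via R0 from cites(a,e)
round 1: derive span(a,j) via R0 from cites(a,j)
round 1: derive span(c,a) via R0 from cites(c,a)
round 1: derive span(c,c) via R0 from cites(c,c)
round 1: derive span(c,f) via R0 from cites(c,f)
round 1: derive span(c,j) via R0 from cites(c,j)
round 1: derive span(d,f) via R0 from cites(d,f)
round 1: derive span(f,e) via R0 from cites(f,e)
round 1: derive span(j,a) via R0 from cites(j,a)
round 1: derive span(j,c) via R0 from cites(j,c)
round 1: derive span(j,d) via R0 from cites(j,d)
round 1: derive span(a,c) via R2 from cites(a,j), red(j,c)
round 1: derive span(c,e) via R2 from cites(c,c), red(c,e)
round 1: derive span(d,j) via R2 from cites(d,f), red(f,j)
round 1: derive span(j,e) via R2 from cites(j,c), red(c,e)
round 2: derive span(a,f) via R1 from span(a,c), span(c,f)
round 2: derive span(c,d) via R1 from span(c,a), span(a,d)
round 2: derive span(d,a) via R1 from span(d,j), span(j,a)
round 2: derive span(d,c) via R1 from span(d,j), span(j,c)
round 2: derive span(d,d) via R1 from span(d,j), span(j,d)
round 2: derive span(d,e) via R1 from span(d,f), span(f,e)
round 2: derive span(j,f) via R1 from span(j,c), span(c,f)
round 2: derive span(j,j) via R1 from span(j,a), span(a,j)
round 2: derive reach(a) via R3 from span(a,a), span(a,a)
round 2: derive reach(c) via R3 from span(c,a), span(a,a)
round 2: derive reach(d) via R3 from span(d,f), span(f,e)
round 2: derive reach(j) via R3 from span(j,a), span(a,a)

no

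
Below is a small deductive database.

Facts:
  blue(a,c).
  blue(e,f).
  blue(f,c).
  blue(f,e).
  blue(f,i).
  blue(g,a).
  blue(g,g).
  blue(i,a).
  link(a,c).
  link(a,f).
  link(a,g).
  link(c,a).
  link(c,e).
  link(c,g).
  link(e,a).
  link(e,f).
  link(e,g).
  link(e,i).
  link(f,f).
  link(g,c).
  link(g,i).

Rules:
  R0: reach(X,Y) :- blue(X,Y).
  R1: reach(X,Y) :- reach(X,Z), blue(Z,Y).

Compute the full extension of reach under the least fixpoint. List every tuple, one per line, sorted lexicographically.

reach(a,c)
reach(e,a)
reach(e,c)
reach(e,e)
reach(e,f)
reach(e,i)
reach(f,a)
reach(f,c)
reach(f,e)
reach(f,f)
reach(f,i)
reach(g,a)
reach(g,c)
reach(g,g)
reach(i,a)
reach(i,c)

round 1: derive reach(a,c) via R0 from blue(a,c)
round 1: derive reach(e,f) via R0 from blue(e,f)
round 1: derive reach(f,c) via R0 from blue(f,c)
round 1: derive reach(f,e) via R0 from blue(f,e)
round 1: derive reach(f,i) via R0 from blue(f,i)
round 1: derive reach(g,a) via R0 from blue(g,a)
round 1: derive reach(g,g) via R0 from blue(g,g)
round 1: derive reach(i,a) via R0 from blue(i,a)
round 2: derive reach(e,c) via R1 from reach(e,f), blue(f,c)
round 2: derive reach(e,e) via R1 from reach(e,f), blue(f,e)
round 2: derive reach(e,i) via R1 from reach(e,f), blue(f,i)
round 2: derive reach(f,a) via R1 from reach(f,i), blue(i,a)
round 2: derive reach(f,f) via R1 from reach(f,e), blue(e,f)
round 2: derive reach(g,c) via R1 from reach(g,a), blue(a,c)
round 2: derive reach(i,c) via R1 from reach(i,a), blue(a,c)
round 3: derive reach(e,a) via R1 from reach(e,i), blue(i,a)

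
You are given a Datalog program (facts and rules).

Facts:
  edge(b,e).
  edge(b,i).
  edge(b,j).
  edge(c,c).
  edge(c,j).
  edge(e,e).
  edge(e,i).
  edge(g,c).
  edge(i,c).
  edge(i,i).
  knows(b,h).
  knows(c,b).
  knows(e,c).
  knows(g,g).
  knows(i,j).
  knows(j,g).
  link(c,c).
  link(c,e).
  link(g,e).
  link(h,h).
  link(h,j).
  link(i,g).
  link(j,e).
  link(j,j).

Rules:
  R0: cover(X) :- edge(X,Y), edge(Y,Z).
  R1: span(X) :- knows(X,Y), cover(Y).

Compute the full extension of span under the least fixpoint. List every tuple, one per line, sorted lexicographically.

round 1: derive cover(b) via R0 from edge(b,e), edge(e,e)
round 1: derive cover(c) via R0 from edge(c,c), edge(c,c)
round 1: derive cover(e) via R0 from edge(e,e), edge(e,e)
round 1: derive cover(g) via R0 from edge(g,c), edge(c,c)
round 1: derive cover(i) via R0 from edge(i,c), edge(c,c)
round 2: derive span(c) via R1 from knows(c,b), cover(b)
round 2: derive span(e) via R1 from knows(e,c), cover(c)
round 2: derive span(g) via R1 from knows(g,g), cover(g)
round 2: derive span(j) via R1 from knows(j,g), cover(g)

span(c)
span(e)
span(g)
span(j)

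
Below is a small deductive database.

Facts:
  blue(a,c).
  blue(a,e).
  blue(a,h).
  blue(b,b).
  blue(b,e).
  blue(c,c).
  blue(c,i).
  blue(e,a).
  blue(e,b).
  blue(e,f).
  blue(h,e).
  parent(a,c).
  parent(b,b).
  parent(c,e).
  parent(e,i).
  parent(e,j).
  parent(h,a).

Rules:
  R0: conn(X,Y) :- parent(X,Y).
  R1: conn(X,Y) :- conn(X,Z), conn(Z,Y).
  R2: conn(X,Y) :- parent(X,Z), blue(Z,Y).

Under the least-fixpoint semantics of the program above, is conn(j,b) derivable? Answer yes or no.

no

round 1: derive conn(a,c) via R0 from parent(a,c)
round 1: derive conn(b,b) via R0 from parent(b,b)
round 1: derive conn(c,e) via R0 from parent(c,e)
round 1: derive conn(e,i) via R0 from parent(e,i)
round 1: derive conn(e,j) via R0 from parent(e,j)
round 1: derive conn(h,a) via R0 from parent(h,a)
round 1: derive conn(a,i) via R2 from parent(a,c), blue(c,i)
round 1: derive conn(b,e) via R2 from parent(b,b), blue(b,e)
round 1: derive conn(c,a) via R2 from parent(c,e), blue(e,a)
round 1: derive conn(c,b) via R2 from parent(c,e), blue(e,b)
round 1: derive conn(c,f) via R2 from parent(c,e), blue(e,f)
round 1: derive conn(h,c) via R2 from parent(h,a), blue(a,c)
round 1: derive conn(h,e) via R2 from parent(h,a), blue(a,e)
round 1: derive conn(h,h) via R2 from parent(h,a), blue(a,h)
round 2: derive conn(a,a) via R1 from conn(a,c), conn(c,a)
round 2: derive conn(a,b) via R1 from conn(a,c), conn(c,b)
round 2: derive conn(a,e) via R1 from conn(a,c), conn(c,e)
round 2: derive conn(a,f) via R1 from conn(a,c), conn(c,f)
round 2: derive conn(b,i) via R1 from conn(b,e), conn(e,i)
round 2: derive conn(b,j) via R1 from conn(b,e), conn(e,j)
round 2: derive conn(c,c) via R1 from conn(c,a), conn(a,c)
round 2: derive conn(c,i) via R1 from conn(c,a), conn(a,i)
round 2: derive conn(c,j) via R1 from conn(c,e), conn(e,j)
round 2: derive conn(h,b) via R1 from conn(h,c), conn(c,b)
round 2: derive conn(h,f) via R1 from conn(h,c), conn(c,f)
round 2: derive conn(h,i) via R1 from conn(h,a), conn(a,i)
round 2: derive conn(h,j) via R1 from conn(h,e), conn(e,j)
round 3: derive conn(a,j) via R1 from conn(a,b), conn(b,j)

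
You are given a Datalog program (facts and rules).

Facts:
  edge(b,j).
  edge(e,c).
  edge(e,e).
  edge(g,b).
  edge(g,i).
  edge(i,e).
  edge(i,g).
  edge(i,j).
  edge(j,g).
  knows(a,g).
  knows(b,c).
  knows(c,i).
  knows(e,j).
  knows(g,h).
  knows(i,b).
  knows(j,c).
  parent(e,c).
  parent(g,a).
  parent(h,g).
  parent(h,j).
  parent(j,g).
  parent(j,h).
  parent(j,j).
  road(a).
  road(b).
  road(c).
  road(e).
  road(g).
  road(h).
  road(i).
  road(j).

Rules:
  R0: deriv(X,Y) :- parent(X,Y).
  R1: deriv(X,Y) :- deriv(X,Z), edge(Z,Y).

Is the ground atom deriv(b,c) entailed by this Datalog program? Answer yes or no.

round 1: derive deriv(e,c) via R0 from parent(e,c)
round 1: derive deriv(g,a) via R0 from parent(g,a)
round 1: derive deriv(h,g) via R0 from parent(h,g)
round 1: derive deriv(h,j) via R0 from parent(h,j)
round 1: derive deriv(j,g) via R0 from parent(j,g)
round 1: derive deriv(j,h) via R0 from parent(j,h)
round 1: derive deriv(j,j) via R0 from parent(j,j)
round 2: derive deriv(h,b) via R1 from deriv(h,g), edge(g,b)
round 2: derive deriv(h,i) via R1 from deriv(h,g), edge(g,i)
round 2: derive deriv(j,b) via R1 from deriv(j,g), edge(g,b)
round 2: derive deriv(j,i) via R1 from deriv(j,g), edge(g,i)
round 3: derive deriv(h,e) via R1 from deriv(h,i), edge(i,e)
round 3: derive deriv(j,e) via R1 from deriv(j,i), edge(i,e)
round 4: derive deriv(h,c) via R1 from deriv(h,e), edge(e,c)
round 4: derive deriv(j,c) via R1 from deriv(j,e), edge(e,c)

no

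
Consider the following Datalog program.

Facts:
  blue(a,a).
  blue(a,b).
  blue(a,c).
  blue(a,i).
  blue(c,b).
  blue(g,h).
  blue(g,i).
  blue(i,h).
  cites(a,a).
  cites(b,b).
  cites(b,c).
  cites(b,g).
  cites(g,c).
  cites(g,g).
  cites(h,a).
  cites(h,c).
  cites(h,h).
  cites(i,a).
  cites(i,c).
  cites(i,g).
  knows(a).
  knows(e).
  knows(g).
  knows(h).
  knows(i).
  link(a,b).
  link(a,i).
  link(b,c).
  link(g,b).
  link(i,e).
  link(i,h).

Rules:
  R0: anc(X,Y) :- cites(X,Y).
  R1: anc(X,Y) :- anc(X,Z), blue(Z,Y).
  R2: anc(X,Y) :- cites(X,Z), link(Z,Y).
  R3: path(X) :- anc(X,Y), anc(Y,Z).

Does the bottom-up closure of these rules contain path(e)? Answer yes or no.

no

round 1: derive anc(a,a) via R0 from cites(a,a)
round 1: derive anc(b,b) via R0 from cites(b,b)
round 1: derive anc(b,c) via R0 from cites(b,c)
round 1: derive anc(b,g) via R0 from cites(b,g)
round 1: derive anc(g,c) via R0 from cites(g,c)
round 1: derive anc(g,g) via R0 from cites(g,g)
round 1: derive anc(h,a) via R0 from cites(h,a)
round 1: derive anc(h,c) via R0 from cites(h,c)
round 1: derive anc(h,h) via R0 from cites(h,h)
round 1: derive anc(i,a) via R0 from cites(i,a)
round 1: derive anc(i,c) via R0 from cites(i,c)
round 1: derive anc(i,g) via R0 from cites(i,g)
round 1: derive anc(a,b) via R2 from cites(a,a), link(a,b)
round 1: derive anc(a,i) via R2 from cites(a,a), link(a,i)
round 1: derive anc(g,b) via R2 from cites(g,g), link(g,b)
round 1: derive anc(h,b) via R2 from cites(h,a), link(a,b)
round 1: derive anc(h,i) via R2 from cites(h,a), link(a,i)
round 1: derive anc(i,b) via R2 from cites(i,a), link(a,b)
round 1: derive anc(i,i) via R2 from cites(i,a), link(a,i)
round 2: derive anc(a,c) via R1 from anc(a,a), blue(a,c)
round 2: derive anc(a,h) via R1 from anc(a,i), blue(i,h)
round 2: derive anc(b,h) via R1 from anc(b,g), blue(g,h)
round 2: derive anc(b,i) via R1 from anc(b,g), blue(g,i)
round 2: derive anc(g,h) via R1 from anc(g,g), blue(g,h)
round 2: derive anc(g,i) via R1 from anc(g,g), blue(g,i)
round 2: derive anc(i,h) via R1 from anc(i,g), blue(g,h)
round 2: derive path(a) via R3 from anc(a,a), anc(a,a)
round 2: derive path(b) via R3 from anc(b,b), anc(b,b)
round 2: derive path(g) via R3 from anc(g,b), anc(b,b)
round 2: derive path(h) via R3 from anc(h,a), anc(a,a)
round 2: derive path(i) via R3 from anc(i,a), anc(a,a)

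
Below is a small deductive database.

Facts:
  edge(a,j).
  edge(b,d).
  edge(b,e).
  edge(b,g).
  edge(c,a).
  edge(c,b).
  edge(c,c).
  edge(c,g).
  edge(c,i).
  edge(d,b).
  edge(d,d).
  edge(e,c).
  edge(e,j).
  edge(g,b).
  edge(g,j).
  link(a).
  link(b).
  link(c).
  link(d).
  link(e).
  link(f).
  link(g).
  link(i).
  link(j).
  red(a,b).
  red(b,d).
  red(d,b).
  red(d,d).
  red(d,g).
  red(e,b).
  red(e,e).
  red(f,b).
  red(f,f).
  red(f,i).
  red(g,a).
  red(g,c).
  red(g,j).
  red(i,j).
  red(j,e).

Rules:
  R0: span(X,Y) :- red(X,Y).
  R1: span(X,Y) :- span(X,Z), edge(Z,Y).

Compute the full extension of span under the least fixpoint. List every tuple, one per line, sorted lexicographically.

span(a,a)
span(a,b)
span(a,c)
span(a,d)
span(a,e)
span(a,g)
span(a,i)
span(a,j)
span(b,a)
span(b,b)
span(b,c)
span(b,d)
span(b,e)
span(b,g)
span(b,i)
span(b,j)
span(d,a)
span(d,b)
span(d,c)
span(d,d)
span(d,e)
span(d,g)
span(d,i)
span(d,j)
span(e,a)
span(e,b)
span(e,c)
span(e,d)
span(e,e)
span(e,g)
span(e,i)
span(e,j)
span(f,a)
span(f,b)
span(f,c)
span(f,d)
span(f,e)
span(f,f)
span(f,g)
span(f,i)
span(f,j)
span(g,a)
span(g,b)
span(g,c)
span(g,d)
span(g,e)
span(g,g)
span(g,i)
span(g,j)
span(i,j)
span(j,a)
span(j,b)
span(j,c)
span(j,d)
span(j,e)
span(j,g)
span(j,i)
span(j,j)

round 1: derive span(a,b) via R0 from red(a,b)
round 1: derive span(b,d) via R0 from red(b,d)
round 1: derive span(d,b) via R0 from red(d,b)
round 1: derive span(d,d) via R0 from red(d,d)
round 1: derive span(d,g) via R0 from red(d,g)
round 1: derive span(e,b) via R0 from red(e,b)
round 1: derive span(e,e) via R0 from red(e,e)
round 1: derive span(f,b) via R0 from red(f,b)
round 1: derive span(f,f) via R0 from red(f,f)
round 1: derive span(f,i) via R0 from red(f,i)
round 1: derive span(g,a) via R0 from red(g,a)
round 1: derive span(g,c) via R0 from red(g,c)
round 1: derive span(g,j) via R0 from red(g,j)
round 1: derive span(i,j) via R0 from red(i,j)
round 1: derive span(j,e) via R0 from red(j,e)
round 2: derive span(a,d) via R1 from span(a,b), edge(b,d)
round 2: derive span(a,e) via R1 from span(a,b), edge(b,e)
round 2: derive span(a,g) via R1 from span(a,b), edge(b,g)
round 2: derive span(b,b) via R1 from span(b,d), edge(d,b)
round 2: derive span(d,e) via R1 from span(d,b), edge(b,e)
round 2: derive span(d,j) via R1 from span(d,g), edge(g,j)
round 2: derive span(e,c) via R1 from span(e,e), edge(e,c)
round 2: derive span(e,d) via R1 from span(e,b), edge(b,d)
round 2: derive span(e,g) via R1 from span(e,b), edge(b,g)
round 2: derive span(e,j) via R1 from span(e,e), edge(e,j)
round 2: derive span(f,d) via R1 from span(f,b), edge(b,d)
round 2: derive span(f,e) via R1 from span(f,b), edge(b,e)
round 2: derive span(f,g) via R1 from span(f,b), edge(b,g)
round 2: derive span(g,b) via R1 from span(g,c), edge(c,b)
round 2: derive span(g,g) via R1 from span(g,c), edge(c,g)
round 2: derive span(g,i) via R1 from span(g,c), edge(c,i)
round 2: derive span(j,c) via R1 from span(j,e), edge(e,c)
round 2: derive span(j,j) via R1 from span(j,e), edge(e,j)
round 3: derive span(a,c) via R1 from span(a,e), edge(e,c)
round 3: derive span(a,j) via R1 from span(a,e), edge(e,j)
round 3: derive span(b,e) via R1 from span(b,b), edge(b,e)
round 3: derive span(b,g) via R1 from span(b,b), edge(b,g)
round 3: derive span(d,c) via R1 from span(d,e), edge(e,c)
round 3: derive span(e,a) via R1 from span(e,c), edge(c,a)
round 3: derive span(e,i) via R1 from span(e,c), edge(c,i)
round 3: derive span(f,c) via R1 from span(f,e), edge(e,c)
round 3: derive span(f,j) via R1 from span(f,e), edge(e,j)
round 3: derive span(g,d) via R1 from span(g,b), edge(b,d)
round 3: derive span(g,e) via R1 from span(g,b), edge(b,e)
round 3: derive span(j,a) via R1 from span(j,c), edge(c,a)
round 3: derive span(j,b) via R1 from span(j,c), edge(c,b)
round 3: derive span(j,g) via R1 from span(j,c), edge(c,g)
round 3: derive span(j,i) via R1 from span(j,c), edge(c,i)
round 4: derive span(a,a) via R1 from span(a,c), edge(c,a)
round 4: derive span(a,i) via R1 from span(a,c), edge(c,i)
round 4: derive span(b,c) via R1 from span(b,e), edge(e,c)
round 4: derive span(b,j) via R1 from span(b,e), edge(e,j)
round 4: derive span(d,a) via R1 from span(d,c), edge(c,a)
round 4: derive span(d,i) via R1 from span(d,c), edge(c,i)
round 4: derive span(f,a) via R1 from span(f,c), edge(c,a)
round 4: derive span(j,d) via R1 from span(j,b), edge(b,d)
round 5: derive span(b,a) via R1 from span(b,c), edge(c,a)
round 5: derive span(b,i) via R1 from span(b,c), edge(c,i)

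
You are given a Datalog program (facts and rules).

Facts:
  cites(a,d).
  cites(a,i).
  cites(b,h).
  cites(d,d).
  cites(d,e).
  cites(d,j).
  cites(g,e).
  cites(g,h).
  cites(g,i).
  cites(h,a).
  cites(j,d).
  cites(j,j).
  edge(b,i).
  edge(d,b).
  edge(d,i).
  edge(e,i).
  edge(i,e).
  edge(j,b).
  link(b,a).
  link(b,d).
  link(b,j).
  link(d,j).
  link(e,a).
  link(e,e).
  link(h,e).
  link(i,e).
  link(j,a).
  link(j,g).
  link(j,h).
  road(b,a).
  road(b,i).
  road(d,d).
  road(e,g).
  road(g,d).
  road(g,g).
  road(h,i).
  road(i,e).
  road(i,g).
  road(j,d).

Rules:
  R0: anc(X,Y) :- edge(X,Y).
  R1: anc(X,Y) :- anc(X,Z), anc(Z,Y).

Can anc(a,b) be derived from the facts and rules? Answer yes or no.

round 1: derive anc(b,i) via R0 from edge(b,i)
round 1: derive anc(d,b) via R0 from edge(d,b)
round 1: derive anc(d,i) via R0 from edge(d,i)
round 1: derive anc(e,i) via R0 from edge(e,i)
round 1: derive anc(i,e) via R0 from edge(i,e)
round 1: derive anc(j,b) via R0 from edge(j,b)
round 2: derive anc(b,e) via R1 from anc(b,i), anc(i,e)
round 2: derive anc(d,e) via R1 from anc(d,i), anc(i,e)
round 2: derive anc(e,e) via R1 from anc(e,i), anc(i,e)
round 2: derive anc(i,i) via R1 from anc(i,e), anc(e,i)
round 2: derive anc(j,i) via R1 from anc(j,b), anc(b,i)
round 3: derive anc(j,e) via R1 from anc(j,b), anc(b,e)

no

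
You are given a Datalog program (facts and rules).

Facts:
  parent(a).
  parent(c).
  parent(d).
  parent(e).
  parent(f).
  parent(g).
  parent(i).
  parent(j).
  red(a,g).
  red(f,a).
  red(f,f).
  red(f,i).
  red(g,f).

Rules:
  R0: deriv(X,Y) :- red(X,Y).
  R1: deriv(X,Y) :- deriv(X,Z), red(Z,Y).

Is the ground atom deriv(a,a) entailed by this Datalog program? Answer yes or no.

round 1: derive deriv(a,g) via R0 from red(a,g)
round 1: derive deriv(f,a) via R0 from red(f,a)
round 1: derive deriv(f,f) via R0 from red(f,f)
round 1: derive deriv(f,i) via R0 from red(f,i)
round 1: derive deriv(g,f) via R0 from red(g,f)
round 2: derive deriv(a,f) via R1 from deriv(a,g), red(g,f)
round 2: derive deriv(f,g) via R1 from deriv(f,a), red(a,g)
round 2: derive deriv(g,a) via R1 from deriv(g,f), red(f,a)
round 2: derive deriv(g,i) via R1 from deriv(g,f), red(f,i)
round 3: derive deriv(a,a) via R1 from deriv(a,f), red(f,a)
round 3: derive deriv(a,i) via R1 from deriv(a,f), red(f,i)
round 3: derive deriv(g,g) via R1 from deriv(g,a), red(a,g)

yes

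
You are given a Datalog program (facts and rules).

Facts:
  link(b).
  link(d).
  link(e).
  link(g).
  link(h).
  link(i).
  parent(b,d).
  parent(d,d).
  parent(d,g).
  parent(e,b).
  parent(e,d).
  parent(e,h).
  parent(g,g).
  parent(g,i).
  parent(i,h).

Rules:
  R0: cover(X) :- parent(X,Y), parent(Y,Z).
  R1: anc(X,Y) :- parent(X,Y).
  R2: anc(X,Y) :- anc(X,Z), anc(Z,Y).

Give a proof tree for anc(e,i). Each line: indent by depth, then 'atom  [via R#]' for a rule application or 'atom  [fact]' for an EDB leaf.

round 1: derive anc(b,d) via R1 from parent(b,d)
round 1: derive anc(d,d) via R1 from parent(d,d)
round 1: derive anc(d,g) via R1 from parent(d,g)
round 1: derive anc(e,b) via R1 from parent(e,b)
round 1: derive anc(e,d) via R1 from parent(e,d)
round 1: derive anc(e,h) via R1 from parent(e,h)
round 1: derive anc(g,g) via R1 from parent(g,g)
round 1: derive anc(g,i) via R1 from parent(g,i)
round 1: derive anc(i,h) via R1 from parent(i,h)
round 2: derive anc(b,g) via R2 from anc(b,d), anc(d,g)
round 2: derive anc(d,i) via R2 from anc(d,g), anc(g,i)
round 2: derive anc(e,g) via R2 from anc(e,d), anc(d,g)
round 2: derive anc(g,h) via R2 from anc(g,i), anc(i,h)
round 3: derive anc(b,h) via R2 from anc(b,g), anc(g,h)
round 3: derive anc(b,i) via R2 from anc(b,d), anc(d,i)
round 3: derive anc(d,h) via R2 from anc(d,g), anc(g,h)
round 3: derive anc(e,i) via R2 from anc(e,d), anc(d,i)

anc(e,i)  [via R2]
  anc(e,d)  [via R1]
    parent(e,d)  [fact]
  anc(d,i)  [via R2]
    anc(d,g)  [via R1]
      parent(d,g)  [fact]
    anc(g,i)  [via R1]
      parent(g,i)  [fact]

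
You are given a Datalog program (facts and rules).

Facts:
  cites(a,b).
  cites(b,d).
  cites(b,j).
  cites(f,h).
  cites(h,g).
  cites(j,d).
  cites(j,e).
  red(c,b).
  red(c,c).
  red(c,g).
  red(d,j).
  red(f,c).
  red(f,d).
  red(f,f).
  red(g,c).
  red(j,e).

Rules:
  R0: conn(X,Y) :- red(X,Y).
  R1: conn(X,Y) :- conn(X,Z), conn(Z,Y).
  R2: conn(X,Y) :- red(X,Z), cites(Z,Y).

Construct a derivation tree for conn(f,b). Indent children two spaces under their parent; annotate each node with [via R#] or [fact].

conn(f,b)  [via R1]
  conn(f,c)  [via R0]
    red(f,c)  [fact]
  conn(c,b)  [via R0]
    red(c,b)  [fact]

round 1: derive conn(c,b) via R0 from red(c,b)
round 1: derive conn(c,c) via R0 from red(c,c)
round 1: derive conn(c,g) via R0 from red(c,g)
round 1: derive conn(d,j) via R0 from red(d,j)
round 1: derive conn(f,c) via R0 from red(f,c)
round 1: derive conn(f,d) via R0 from red(f,d)
round 1: derive conn(f,f) via R0 from red(f,f)
round 1: derive conn(g,c) via R0 from red(g,c)
round 1: derive conn(j,e) via R0 from red(j,e)
round 1: derive conn(c,d) via R2 from red(c,b), cites(b,d)
round 1: derive conn(c,j) via R2 from red(c,b), cites(b,j)
round 1: derive conn(d,d) via R2 from red(d,j), cites(j,d)
round 1: derive conn(d,e) via R2 from red(d,j), cites(j,e)
round 1: derive conn(f,h) via R2 from red(f,f), cites(f,h)
round 2: derive conn(c,e) via R1 from conn(c,d), conn(d,e)
round 2: derive conn(f,b) via R1 from conn(f,c), conn(c,b)
round 2: derive conn(f,e) via R1 from conn(f,d), conn(d,e)
round 2: derive conn(f,g) via R1 from conn(f,c), conn(c,g)
round 2: derive conn(f,j) via R1 from conn(f,c), conn(c,j)
round 2: derive conn(g,b) via R1 from conn(g,c), conn(c,b)
round 2: derive conn(g,d) via R1 from conn(g,c), conn(c,d)
round 2: derive conn(g,g) via R1 from conn(g,c), conn(c,g)
round 2: derive conn(g,j) via R1 from conn(g,c), conn(c,j)
round 3: derive conn(g,e) via R1 from conn(g,c), conn(c,e)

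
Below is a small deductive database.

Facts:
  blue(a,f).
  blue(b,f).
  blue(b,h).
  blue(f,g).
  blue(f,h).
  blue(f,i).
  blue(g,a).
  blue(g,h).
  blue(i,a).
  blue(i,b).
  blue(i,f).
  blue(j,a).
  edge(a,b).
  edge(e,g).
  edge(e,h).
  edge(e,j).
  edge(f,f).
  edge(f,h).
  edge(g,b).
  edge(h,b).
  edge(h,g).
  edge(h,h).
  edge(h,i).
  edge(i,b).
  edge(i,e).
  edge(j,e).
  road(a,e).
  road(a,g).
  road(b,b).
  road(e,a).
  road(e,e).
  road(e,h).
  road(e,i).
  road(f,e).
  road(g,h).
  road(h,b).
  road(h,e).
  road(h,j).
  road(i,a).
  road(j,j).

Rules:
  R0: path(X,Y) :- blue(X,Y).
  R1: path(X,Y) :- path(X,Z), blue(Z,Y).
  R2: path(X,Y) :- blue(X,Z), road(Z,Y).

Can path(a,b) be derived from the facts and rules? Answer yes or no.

round 1: derive path(a,f) via R0 from blue(a,f)
round 1: derive path(b,f) via R0 from blue(b,f)
round 1: derive path(b,h) via R0 from blue(b,h)
round 1: derive path(f,g) via R0 from blue(f,g)
round 1: derive path(f,h) via R0 from blue(f,h)
round 1: derive path(f,i) via R0 from blue(f,i)
round 1: derive path(g,a) via R0 from blue(g,a)
round 1: derive path(g,h) via R0 from blue(g,h)
round 1: derive path(i,a) via R0 from blue(i,a)
round 1: derive path(i,b) via R0 from blue(i,b)
round 1: derive path(i,f) via R0 from blue(i,f)
round 1: derive path(j,a) via R0 from blue(j,a)
round 1: derive path(a,e) via R2 from blue(a,f), road(f,e)
round 1: derive path(b,b) via R2 from blue(b,h), road(h,b)
round 1: derive path(b,e) via R2 from blue(b,f), road(f,e)
round 1: derive path(b,j) via R2 from blue(b,h), road(h,j)
round 1: derive path(f,a) via R2 from blue(f,i), road(i,a)
round 1: derive path(f,b) via R2 from blue(f,h), road(h,b)
round 1: derive path(f,e) via R2 from blue(f,h), road(h,e)
round 1: derive path(f,j) via R2 from blue(f,h), road(h,j)
round 1: derive path(g,b) via R2 from blue(g,h), road(h,b)
round 1: derive path(g,e) via R2 from blue(g,a), road(a,e)
round 1: derive path(g,g) via R2 from blue(g,a), road(a,g)
round 1: derive path(g,j) via R2 from blue(g,h), road(h,j)
round 1: derive path(i,e) via R2 from blue(i,a), road(a,e)
round 1: derive path(i,g) via R2 from blue(i,a), road(a,g)
round 1: derive path(j,e) via R2 from blue(j,a), road(a,e)
round 1: derive path(j,g) via R2 from blue(j,a), road(a,g)
round 2: derive path(a,g) via R1 from path(a,f), blue(f,g)
round 2: derive path(a,h) via R1 from path(a,f), blue(f,h)
round 2: derive path(a,i) via R1 from path(a,f), blue(f,i)
round 2: derive path(b,a) via R1 from path(b,j), blue(j,a)
round 2: derive path(b,g) via R1 from path(b,f), blue(f,g)
round 2: derive path(b,i) via R1 from path(b,f), blue(f,i)
round 2: derive path(f,f) via R1 from path(f,a), blue(a,f)
round 2: derive path(g,f) via R1 from path(g,a), blue(a,f)
round 2: derive path(i,h) via R1 from path(i,b), blue(b,h)
round 2: derive path(i,i) via R1 from path(i,f), blue(f,i)
round 2: derive path(j,f) via R1 from path(j,a), blue(a,f)
round 2: derive path(j,h) via R1 from path(j,g), blue(g,h)
round 3: derive path(a,a) via R1 from path(a,g), blue(g,a)
round 3: derive path(a,b) via R1 from path(a,i), blue(i,b)
round 3: derive path(g,i) via R1 from path(g,f), blue(f,i)
round 3: derive path(j,i) via R1 from path(j,f), blue(f,i)
round 4: derive path(j,b) via R1 from path(j,i), blue(i,b)

yes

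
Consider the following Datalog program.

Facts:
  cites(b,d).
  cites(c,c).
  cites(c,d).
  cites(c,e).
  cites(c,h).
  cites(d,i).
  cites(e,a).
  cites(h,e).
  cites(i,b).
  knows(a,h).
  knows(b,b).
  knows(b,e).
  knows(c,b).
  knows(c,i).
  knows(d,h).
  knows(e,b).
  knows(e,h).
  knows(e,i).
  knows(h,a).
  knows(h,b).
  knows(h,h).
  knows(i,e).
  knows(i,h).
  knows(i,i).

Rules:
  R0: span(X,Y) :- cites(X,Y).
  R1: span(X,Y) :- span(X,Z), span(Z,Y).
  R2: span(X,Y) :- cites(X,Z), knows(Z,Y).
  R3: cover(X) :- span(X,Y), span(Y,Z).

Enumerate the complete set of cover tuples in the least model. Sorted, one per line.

round 1: derive span(b,d) via R0 from cites(b,d)
round 1: derive span(c,c) via R0 from cites(c,c)
round 1: derive span(c,d) via R0 from cites(c,d)
round 1: derive span(c,e) via R0 from cites(c,e)
round 1: derive span(c,h) via R0 from cites(c,h)
round 1: derive span(d,i) via R0 from cites(d,i)
round 1: derive span(e,a) via R0 from cites(e,a)
round 1: derive span(h,e) via R0 from cites(h,e)
round 1: derive span(i,b) via R0 from cites(i,b)
round 1: derive span(b,h) via R2 from cites(b,d), knows(d,h)
round 1: derive span(c,a) via R2 from cites(c,h), knows(h,a)
round 1: derive span(c,b) via R2 from cites(c,c), knows(c,b)
round 1: derive span(c,i) via R2 from cites(c,c), knows(c,i)
round 1: derive span(d,e) via R2 from cites(d,i), knows(i,e)
round 1: derive span(d,h) via R2 from cites(d,i), knows(i,h)
round 1: derive span(e,h) via R2 from cites(e,a), knows(a,h)
round 1: derive span(h,b) via R2 from cites(h,e), knows(e,b)
round 1: derive span(h,h) via R2 from cites(h,e), knows(e,h)
round 1: derive span(h,i) via R2 from cites(h,e), knows(e,i)
round 1: derive span(i,e) via R2 from cites(i,b), knows(b,e)
round 2: derive span(b,b) via R1 from span(b,h), span(h,b)
round 2: derive span(b,e) via R1 from span(b,d), span(d,e)
round 2: derive span(b,i) via R1 from span(b,d), span(d,i)
round 2: derive span(d,a) via R1 from span(d,e), span(e,a)
round 2: derive span(d,b) via R1 from span(d,h), span(h,b)
round 2: derive span(e,b) via R1 from span(e,h), span(h,b)
round 2: derive span(e,e) via R1 from span(e,h), span(h,e)
round 2: derive span(e,i) via R1 from span(e,h), span(h,i)
round 2: derive span(h,a) via R1 from span(h,e), span(e,a)
round 2: derive span(h,d) via R1 from span(h,b), span(b,d)
round 2: derive span(i,a) via R1 from span(i,e), span(e,a)
round 2: derive span(i,d) via R1 from span(i,b), span(b,d)
round 2: derive span(i,h) via R1 from span(i,b), span(b,h)
round 2: derive cover(b) via R3 from span(b,d), span(d,e)
round 2: derive cover(c) via R3 from span(c,b), span(b,d)
round 2: derive cover(d) via R3 from span(d,e), span(e,a)
round 2: derive cover(e) via R3 from span(e,h), span(h,b)
round 2: derive cover(h) via R3 from span(h,b), span(b,d)
round 2: derive cover(i) via R3 from span(i,b), span(b,d)
round 3: derive span(b,a) via R1 from span(b,d), span(d,a)
round 3: derive span(d,d) via R1 from span(d,b), span(b,d)
round 3: derive span(e,d) via R1 from span(e,b), span(b,d)
round 3: derive span(i,i) via R1 from span(i,b), span(b,i)

cover(b)
cover(c)
cover(d)
cover(e)
cover(h)
cover(i)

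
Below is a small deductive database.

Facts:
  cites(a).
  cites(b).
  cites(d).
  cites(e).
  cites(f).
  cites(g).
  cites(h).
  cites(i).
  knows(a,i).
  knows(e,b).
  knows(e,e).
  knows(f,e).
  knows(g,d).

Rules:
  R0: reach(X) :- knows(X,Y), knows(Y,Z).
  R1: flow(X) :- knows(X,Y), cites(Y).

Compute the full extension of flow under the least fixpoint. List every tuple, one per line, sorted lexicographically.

round 1: derive flow(a) via R1 from knows(a,i), cites(i)
round 1: derive flow(e) via R1 from knows(e,b), cites(b)
round 1: derive flow(f) via R1 from knows(f,e), cites(e)
round 1: derive flow(g) via R1 from knows(g,d), cites(d)

flow(a)
flow(e)
flow(f)
flow(g)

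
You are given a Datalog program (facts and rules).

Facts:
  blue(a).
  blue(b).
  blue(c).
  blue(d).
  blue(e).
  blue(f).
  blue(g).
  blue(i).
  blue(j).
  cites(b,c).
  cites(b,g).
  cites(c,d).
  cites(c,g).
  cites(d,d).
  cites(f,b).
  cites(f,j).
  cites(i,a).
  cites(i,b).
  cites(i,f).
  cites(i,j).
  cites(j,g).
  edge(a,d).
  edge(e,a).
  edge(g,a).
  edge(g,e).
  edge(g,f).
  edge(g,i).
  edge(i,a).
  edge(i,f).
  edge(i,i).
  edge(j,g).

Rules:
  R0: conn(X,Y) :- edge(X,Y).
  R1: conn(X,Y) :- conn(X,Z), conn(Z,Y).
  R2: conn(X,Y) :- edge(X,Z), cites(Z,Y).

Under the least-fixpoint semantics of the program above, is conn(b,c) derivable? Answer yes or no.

round 1: derive conn(a,d) via R0 from edge(a,d)
round 1: derive conn(e,a) via R0 from edge(e,a)
round 1: derive conn(g,a) via R0 from edge(g,a)
round 1: derive conn(g,e) via R0 from edge(g,e)
round 1: derive conn(g,f) via R0 from edge(g,f)
round 1: derive conn(g,i) via R0 from edge(g,i)
round 1: derive conn(i,a) via R0 from edge(i,a)
round 1: derive conn(i,f) via R0 from edge(i,f)
round 1: derive conn(i,i) via R0 from edge(i,i)
round 1: derive conn(j,g) via R0 from edge(j,g)
round 1: derive conn(g,b) via R2 from edge(g,f), cites(f,b)
round 1: derive conn(g,j) via R2 from edge(g,f), cites(f,j)
round 1: derive conn(i,b) via R2 from edge(i,f), cites(f,b)
round 1: derive conn(i,j) via R2 from edge(i,f), cites(f,j)
round 2: derive conn(e,d) via R1 from conn(e,a), conn(a,d)
round 2: derive conn(g,d) via R1 from conn(g,a), conn(a,d)
round 2: derive conn(g,g) via R1 from conn(g,j), conn(j,g)
round 2: derive conn(i,d) via R1 from conn(i,a), conn(a,d)
round 2: derive conn(i,g) via R1 from conn(i,j), conn(j,g)
round 2: derive conn(j,a) via R1 from conn(j,g), conn(g,a)
round 2: derive conn(j,b) via R1 from conn(j,g), conn(g,b)
round 2: derive conn(j,e) via R1 from conn(j,g), conn(g,e)
round 2: derive conn(j,f) via R1 from conn(j,g), conn(g,f)
round 2: derive conn(j,i) via R1 from conn(j,g), conn(g,i)
round 2: derive conn(j,j) via R1 from conn(j,g), conn(g,j)
round 3: derive conn(i,e) via R1 from conn(i,g), conn(g,e)
round 3: derive conn(j,d) via R1 from conn(j,a), conn(a,d)

no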